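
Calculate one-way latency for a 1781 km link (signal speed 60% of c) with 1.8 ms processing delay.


Speed = 0.6 * 3e5 km/s = 180000 km/s
Propagation delay = 1781 / 180000 = 0.0099 s = 9.8944 ms
Processing delay = 1.8 ms
Total one-way latency = 11.6944 ms


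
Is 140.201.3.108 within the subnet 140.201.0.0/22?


Subnet network: 140.201.0.0
Test IP AND mask: 140.201.0.0
Yes, 140.201.3.108 is in 140.201.0.0/22


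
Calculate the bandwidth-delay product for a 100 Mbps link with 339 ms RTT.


BDP = bandwidth * RTT
= 100 Mbps * 339 ms
= 100 * 1e6 * 339 / 1000 bits
= 33900000 bits
= 4237500 bytes
= 4138.1836 KB
BDP = 33900000 bits (4237500 bytes)


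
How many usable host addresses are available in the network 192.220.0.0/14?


Host bits = 32 - 14 = 18
Total addresses = 2^18 = 262144
Usable = total - 2 (network and broadcast)
Usable hosts: 262142


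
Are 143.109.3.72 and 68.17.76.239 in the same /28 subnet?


Mask: 255.255.255.240
143.109.3.72 AND mask = 143.109.3.64
68.17.76.239 AND mask = 68.17.76.224
No, different subnets (143.109.3.64 vs 68.17.76.224)


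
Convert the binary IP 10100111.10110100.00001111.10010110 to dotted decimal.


10100111 = 167
10110100 = 180
00001111 = 15
10010110 = 150
IP: 167.180.15.150


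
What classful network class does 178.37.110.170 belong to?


First octet: 178
Binary: 10110010
10xxxxxx -> Class B (128-191)
Class B, default mask 255.255.0.0 (/16)


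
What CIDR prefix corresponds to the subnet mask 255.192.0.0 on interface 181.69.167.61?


Binary: 11111111.11000000.00000000.00000000
Count leading 1s
Prefix: /10


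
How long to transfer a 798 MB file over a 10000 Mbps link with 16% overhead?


Effective throughput = 10000 * (1 - 16/100) = 8400 Mbps
File size in Mb = 798 * 8 = 6384 Mb
Time = 6384 / 8400
Time = 0.76 seconds


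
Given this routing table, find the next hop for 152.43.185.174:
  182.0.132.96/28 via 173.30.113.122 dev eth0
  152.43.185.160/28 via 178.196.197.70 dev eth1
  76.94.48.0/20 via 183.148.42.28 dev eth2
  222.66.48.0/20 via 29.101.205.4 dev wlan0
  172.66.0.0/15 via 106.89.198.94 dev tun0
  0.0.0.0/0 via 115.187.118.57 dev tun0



Longest prefix match for 152.43.185.174:
  /28 182.0.132.96: no
  /28 152.43.185.160: MATCH
  /20 76.94.48.0: no
  /20 222.66.48.0: no
  /15 172.66.0.0: no
  /0 0.0.0.0: MATCH
Selected: next-hop 178.196.197.70 via eth1 (matched /28)


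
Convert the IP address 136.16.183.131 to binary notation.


136 = 10001000
16 = 00010000
183 = 10110111
131 = 10000011
Binary: 10001000.00010000.10110111.10000011


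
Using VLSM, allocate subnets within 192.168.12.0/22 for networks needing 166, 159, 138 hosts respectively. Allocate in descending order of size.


166 hosts -> /24 (254 usable): 192.168.12.0/24
159 hosts -> /24 (254 usable): 192.168.13.0/24
138 hosts -> /24 (254 usable): 192.168.14.0/24
Allocation: 192.168.12.0/24 (166 hosts, 254 usable); 192.168.13.0/24 (159 hosts, 254 usable); 192.168.14.0/24 (138 hosts, 254 usable)


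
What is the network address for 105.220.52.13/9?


IP:   01101001.11011100.00110100.00001101
Mask: 11111111.10000000.00000000.00000000
AND operation:
Net:  01101001.10000000.00000000.00000000
Network: 105.128.0.0/9


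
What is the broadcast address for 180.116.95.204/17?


Network: 180.116.0.0/17
Host bits = 15
Set all host bits to 1:
Broadcast: 180.116.127.255


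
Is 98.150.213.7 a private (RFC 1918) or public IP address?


RFC 1918 private ranges:
  10.0.0.0/8 (10.0.0.0 - 10.255.255.255)
  172.16.0.0/12 (172.16.0.0 - 172.31.255.255)
  192.168.0.0/16 (192.168.0.0 - 192.168.255.255)
Public (not in any RFC 1918 range)


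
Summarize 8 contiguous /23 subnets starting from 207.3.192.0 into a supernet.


Original prefix: /23
Number of subnets: 8 = 2^3
New prefix = 23 - 3 = 20
Supernet: 207.3.192.0/20


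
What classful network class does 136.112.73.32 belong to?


First octet: 136
Binary: 10001000
10xxxxxx -> Class B (128-191)
Class B, default mask 255.255.0.0 (/16)


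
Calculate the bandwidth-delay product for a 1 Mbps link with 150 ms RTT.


BDP = bandwidth * RTT
= 1 Mbps * 150 ms
= 1 * 1e6 * 150 / 1000 bits
= 150000 bits
= 18750 bytes
= 18.3105 KB
BDP = 150000 bits (18750 bytes)


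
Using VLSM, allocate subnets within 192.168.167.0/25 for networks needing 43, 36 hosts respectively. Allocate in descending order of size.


43 hosts -> /26 (62 usable): 192.168.167.0/26
36 hosts -> /26 (62 usable): 192.168.167.64/26
Allocation: 192.168.167.0/26 (43 hosts, 62 usable); 192.168.167.64/26 (36 hosts, 62 usable)


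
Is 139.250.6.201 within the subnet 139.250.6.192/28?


Subnet network: 139.250.6.192
Test IP AND mask: 139.250.6.192
Yes, 139.250.6.201 is in 139.250.6.192/28


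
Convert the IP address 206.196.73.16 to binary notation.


206 = 11001110
196 = 11000100
73 = 01001001
16 = 00010000
Binary: 11001110.11000100.01001001.00010000


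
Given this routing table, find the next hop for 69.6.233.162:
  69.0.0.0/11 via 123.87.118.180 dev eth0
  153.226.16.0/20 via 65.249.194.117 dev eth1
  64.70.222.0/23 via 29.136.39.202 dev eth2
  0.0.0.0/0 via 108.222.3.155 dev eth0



Longest prefix match for 69.6.233.162:
  /11 69.0.0.0: MATCH
  /20 153.226.16.0: no
  /23 64.70.222.0: no
  /0 0.0.0.0: MATCH
Selected: next-hop 123.87.118.180 via eth0 (matched /11)


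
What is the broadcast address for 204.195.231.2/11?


Network: 204.192.0.0/11
Host bits = 21
Set all host bits to 1:
Broadcast: 204.223.255.255


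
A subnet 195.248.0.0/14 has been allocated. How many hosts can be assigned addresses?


Host bits = 32 - 14 = 18
Total addresses = 2^18 = 262144
Usable = total - 2 (network and broadcast)
Usable hosts: 262142


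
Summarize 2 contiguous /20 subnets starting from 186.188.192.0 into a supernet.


Original prefix: /20
Number of subnets: 2 = 2^1
New prefix = 20 - 1 = 19
Supernet: 186.188.192.0/19


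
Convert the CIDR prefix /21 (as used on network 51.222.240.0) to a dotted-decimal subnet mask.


/21 means 21 network bits, 11 host bits
Binary: 11111111111111111111100000000000
Mask: 255.255.248.0


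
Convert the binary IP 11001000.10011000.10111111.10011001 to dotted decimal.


11001000 = 200
10011000 = 152
10111111 = 191
10011001 = 153
IP: 200.152.191.153


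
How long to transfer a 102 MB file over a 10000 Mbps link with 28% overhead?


Effective throughput = 10000 * (1 - 28/100) = 7200 Mbps
File size in Mb = 102 * 8 = 816 Mb
Time = 816 / 7200
Time = 0.1133 seconds


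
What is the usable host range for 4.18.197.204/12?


Network: 4.16.0.0
Broadcast: 4.31.255.255
First usable = network + 1
Last usable = broadcast - 1
Range: 4.16.0.1 to 4.31.255.254


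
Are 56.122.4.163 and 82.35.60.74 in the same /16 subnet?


Mask: 255.255.0.0
56.122.4.163 AND mask = 56.122.0.0
82.35.60.74 AND mask = 82.35.0.0
No, different subnets (56.122.0.0 vs 82.35.0.0)


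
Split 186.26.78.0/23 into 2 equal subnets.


New prefix = 23 + 1 = 24
Each subnet has 256 addresses
  186.26.78.0/24
  186.26.79.0/24
Subnets: 186.26.78.0/24, 186.26.79.0/24


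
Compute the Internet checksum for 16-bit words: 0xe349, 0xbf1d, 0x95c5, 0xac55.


Sum all words (with carry folding):
+ 0xe349 = 0xe349
+ 0xbf1d = 0xa267
+ 0x95c5 = 0x382d
+ 0xac55 = 0xe482
One's complement: ~0xe482
Checksum = 0x1b7d


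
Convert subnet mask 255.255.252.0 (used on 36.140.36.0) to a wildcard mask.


Subnet mask: 255.255.252.0
Wildcard = 255.255.255.255 - subnet mask
255 - 255 = 0
255 - 255 = 0
255 - 252 = 3
255 - 0 = 255
Wildcard: 0.0.3.255


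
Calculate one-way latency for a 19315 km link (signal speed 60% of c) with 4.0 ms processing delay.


Speed = 0.6 * 3e5 km/s = 180000 km/s
Propagation delay = 19315 / 180000 = 0.1073 s = 107.3056 ms
Processing delay = 4.0 ms
Total one-way latency = 111.3056 ms


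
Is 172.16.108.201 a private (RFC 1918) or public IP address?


RFC 1918 private ranges:
  10.0.0.0/8 (10.0.0.0 - 10.255.255.255)
  172.16.0.0/12 (172.16.0.0 - 172.31.255.255)
  192.168.0.0/16 (192.168.0.0 - 192.168.255.255)
Private (in 172.16.0.0/12)


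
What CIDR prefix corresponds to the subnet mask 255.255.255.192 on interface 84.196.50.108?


Binary: 11111111.11111111.11111111.11000000
Count leading 1s
Prefix: /26


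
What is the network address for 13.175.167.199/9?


IP:   00001101.10101111.10100111.11000111
Mask: 11111111.10000000.00000000.00000000
AND operation:
Net:  00001101.10000000.00000000.00000000
Network: 13.128.0.0/9


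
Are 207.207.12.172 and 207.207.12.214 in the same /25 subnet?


Mask: 255.255.255.128
207.207.12.172 AND mask = 207.207.12.128
207.207.12.214 AND mask = 207.207.12.128
Yes, same subnet (207.207.12.128)


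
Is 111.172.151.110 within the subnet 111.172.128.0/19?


Subnet network: 111.172.128.0
Test IP AND mask: 111.172.128.0
Yes, 111.172.151.110 is in 111.172.128.0/19


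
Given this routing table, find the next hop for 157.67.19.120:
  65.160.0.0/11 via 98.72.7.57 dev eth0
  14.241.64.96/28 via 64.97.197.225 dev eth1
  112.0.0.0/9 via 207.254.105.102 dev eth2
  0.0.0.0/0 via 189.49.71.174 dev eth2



Longest prefix match for 157.67.19.120:
  /11 65.160.0.0: no
  /28 14.241.64.96: no
  /9 112.0.0.0: no
  /0 0.0.0.0: MATCH
Selected: next-hop 189.49.71.174 via eth2 (matched /0)


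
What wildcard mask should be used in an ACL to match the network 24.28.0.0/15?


Subnet mask: 255.254.0.0
Wildcard = 255.255.255.255 - subnet mask
255 - 255 = 0
255 - 254 = 1
255 - 0 = 255
255 - 0 = 255
Wildcard: 0.1.255.255


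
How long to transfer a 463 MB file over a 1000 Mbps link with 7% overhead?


Effective throughput = 1000 * (1 - 7/100) = 930.0 Mbps
File size in Mb = 463 * 8 = 3704 Mb
Time = 3704 / 930.0
Time = 3.9828 seconds


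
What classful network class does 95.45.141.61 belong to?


First octet: 95
Binary: 01011111
0xxxxxxx -> Class A (1-126)
Class A, default mask 255.0.0.0 (/8)


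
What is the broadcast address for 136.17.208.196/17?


Network: 136.17.128.0/17
Host bits = 15
Set all host bits to 1:
Broadcast: 136.17.255.255


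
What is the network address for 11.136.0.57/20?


IP:   00001011.10001000.00000000.00111001
Mask: 11111111.11111111.11110000.00000000
AND operation:
Net:  00001011.10001000.00000000.00000000
Network: 11.136.0.0/20


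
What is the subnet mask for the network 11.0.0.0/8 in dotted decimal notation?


/8 means 8 network bits, 24 host bits
Binary: 11111111000000000000000000000000
Mask: 255.0.0.0


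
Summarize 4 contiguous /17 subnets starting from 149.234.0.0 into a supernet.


Original prefix: /17
Number of subnets: 4 = 2^2
New prefix = 17 - 2 = 15
Supernet: 149.234.0.0/15


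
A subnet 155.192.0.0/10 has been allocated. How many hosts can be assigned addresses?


Host bits = 32 - 10 = 22
Total addresses = 2^22 = 4194304
Usable = total - 2 (network and broadcast)
Usable hosts: 4194302


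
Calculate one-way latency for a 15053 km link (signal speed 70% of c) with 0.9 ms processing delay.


Speed = 0.7 * 3e5 km/s = 210000 km/s
Propagation delay = 15053 / 210000 = 0.0717 s = 71.681 ms
Processing delay = 0.9 ms
Total one-way latency = 72.581 ms


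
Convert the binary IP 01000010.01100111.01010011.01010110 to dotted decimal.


01000010 = 66
01100111 = 103
01010011 = 83
01010110 = 86
IP: 66.103.83.86


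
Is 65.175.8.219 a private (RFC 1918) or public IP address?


RFC 1918 private ranges:
  10.0.0.0/8 (10.0.0.0 - 10.255.255.255)
  172.16.0.0/12 (172.16.0.0 - 172.31.255.255)
  192.168.0.0/16 (192.168.0.0 - 192.168.255.255)
Public (not in any RFC 1918 range)


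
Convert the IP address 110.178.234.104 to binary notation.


110 = 01101110
178 = 10110010
234 = 11101010
104 = 01101000
Binary: 01101110.10110010.11101010.01101000


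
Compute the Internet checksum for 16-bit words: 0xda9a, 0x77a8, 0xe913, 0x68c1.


Sum all words (with carry folding):
+ 0xda9a = 0xda9a
+ 0x77a8 = 0x5243
+ 0xe913 = 0x3b57
+ 0x68c1 = 0xa418
One's complement: ~0xa418
Checksum = 0x5be7


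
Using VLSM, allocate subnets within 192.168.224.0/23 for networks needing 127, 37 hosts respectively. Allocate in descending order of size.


127 hosts -> /24 (254 usable): 192.168.224.0/24
37 hosts -> /26 (62 usable): 192.168.225.0/26
Allocation: 192.168.224.0/24 (127 hosts, 254 usable); 192.168.225.0/26 (37 hosts, 62 usable)


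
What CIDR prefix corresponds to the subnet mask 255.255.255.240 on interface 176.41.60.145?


Binary: 11111111.11111111.11111111.11110000
Count leading 1s
Prefix: /28


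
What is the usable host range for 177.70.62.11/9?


Network: 177.0.0.0
Broadcast: 177.127.255.255
First usable = network + 1
Last usable = broadcast - 1
Range: 177.0.0.1 to 177.127.255.254


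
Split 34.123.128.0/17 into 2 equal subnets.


New prefix = 17 + 1 = 18
Each subnet has 16384 addresses
  34.123.128.0/18
  34.123.192.0/18
Subnets: 34.123.128.0/18, 34.123.192.0/18


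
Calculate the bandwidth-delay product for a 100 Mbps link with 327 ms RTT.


BDP = bandwidth * RTT
= 100 Mbps * 327 ms
= 100 * 1e6 * 327 / 1000 bits
= 32700000 bits
= 4087500 bytes
= 3991.6992 KB
BDP = 32700000 bits (4087500 bytes)


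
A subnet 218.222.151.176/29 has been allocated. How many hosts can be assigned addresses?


Host bits = 32 - 29 = 3
Total addresses = 2^3 = 8
Usable = total - 2 (network and broadcast)
Usable hosts: 6


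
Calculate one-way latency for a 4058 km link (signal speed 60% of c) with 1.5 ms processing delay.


Speed = 0.6 * 3e5 km/s = 180000 km/s
Propagation delay = 4058 / 180000 = 0.0225 s = 22.5444 ms
Processing delay = 1.5 ms
Total one-way latency = 24.0444 ms


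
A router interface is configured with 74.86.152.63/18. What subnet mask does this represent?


/18 means 18 network bits, 14 host bits
Binary: 11111111111111111100000000000000
Mask: 255.255.192.0


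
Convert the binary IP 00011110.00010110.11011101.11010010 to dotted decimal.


00011110 = 30
00010110 = 22
11011101 = 221
11010010 = 210
IP: 30.22.221.210


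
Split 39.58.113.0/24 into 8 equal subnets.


New prefix = 24 + 3 = 27
Each subnet has 32 addresses
  39.58.113.0/27
  39.58.113.32/27
  39.58.113.64/27
  39.58.113.96/27
  39.58.113.128/27
  39.58.113.160/27
  39.58.113.192/27
  39.58.113.224/27
Subnets: 39.58.113.0/27, 39.58.113.32/27, 39.58.113.64/27, 39.58.113.96/27, 39.58.113.128/27, 39.58.113.160/27, 39.58.113.192/27, 39.58.113.224/27


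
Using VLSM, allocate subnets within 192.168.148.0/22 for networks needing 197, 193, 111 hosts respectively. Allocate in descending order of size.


197 hosts -> /24 (254 usable): 192.168.148.0/24
193 hosts -> /24 (254 usable): 192.168.149.0/24
111 hosts -> /25 (126 usable): 192.168.150.0/25
Allocation: 192.168.148.0/24 (197 hosts, 254 usable); 192.168.149.0/24 (193 hosts, 254 usable); 192.168.150.0/25 (111 hosts, 126 usable)


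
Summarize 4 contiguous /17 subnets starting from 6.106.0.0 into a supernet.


Original prefix: /17
Number of subnets: 4 = 2^2
New prefix = 17 - 2 = 15
Supernet: 6.106.0.0/15


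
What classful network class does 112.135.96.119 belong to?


First octet: 112
Binary: 01110000
0xxxxxxx -> Class A (1-126)
Class A, default mask 255.0.0.0 (/8)


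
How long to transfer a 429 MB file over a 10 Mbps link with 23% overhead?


Effective throughput = 10 * (1 - 23/100) = 7.7 Mbps
File size in Mb = 429 * 8 = 3432 Mb
Time = 3432 / 7.7
Time = 445.7143 seconds


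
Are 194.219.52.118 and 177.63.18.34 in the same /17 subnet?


Mask: 255.255.128.0
194.219.52.118 AND mask = 194.219.0.0
177.63.18.34 AND mask = 177.63.0.0
No, different subnets (194.219.0.0 vs 177.63.0.0)


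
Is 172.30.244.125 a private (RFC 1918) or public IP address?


RFC 1918 private ranges:
  10.0.0.0/8 (10.0.0.0 - 10.255.255.255)
  172.16.0.0/12 (172.16.0.0 - 172.31.255.255)
  192.168.0.0/16 (192.168.0.0 - 192.168.255.255)
Private (in 172.16.0.0/12)


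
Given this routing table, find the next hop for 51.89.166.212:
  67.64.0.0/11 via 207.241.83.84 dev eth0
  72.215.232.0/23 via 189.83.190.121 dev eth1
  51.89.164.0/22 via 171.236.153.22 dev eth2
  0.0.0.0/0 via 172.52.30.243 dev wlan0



Longest prefix match for 51.89.166.212:
  /11 67.64.0.0: no
  /23 72.215.232.0: no
  /22 51.89.164.0: MATCH
  /0 0.0.0.0: MATCH
Selected: next-hop 171.236.153.22 via eth2 (matched /22)


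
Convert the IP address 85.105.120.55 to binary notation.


85 = 01010101
105 = 01101001
120 = 01111000
55 = 00110111
Binary: 01010101.01101001.01111000.00110111


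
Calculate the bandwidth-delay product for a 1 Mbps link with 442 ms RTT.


BDP = bandwidth * RTT
= 1 Mbps * 442 ms
= 1 * 1e6 * 442 / 1000 bits
= 442000 bits
= 55250 bytes
= 53.9551 KB
BDP = 442000 bits (55250 bytes)


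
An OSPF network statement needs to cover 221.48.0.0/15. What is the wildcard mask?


Subnet mask: 255.254.0.0
Wildcard = 255.255.255.255 - subnet mask
255 - 255 = 0
255 - 254 = 1
255 - 0 = 255
255 - 0 = 255
Wildcard: 0.1.255.255


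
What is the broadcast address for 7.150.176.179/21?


Network: 7.150.176.0/21
Host bits = 11
Set all host bits to 1:
Broadcast: 7.150.183.255


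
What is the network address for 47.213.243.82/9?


IP:   00101111.11010101.11110011.01010010
Mask: 11111111.10000000.00000000.00000000
AND operation:
Net:  00101111.10000000.00000000.00000000
Network: 47.128.0.0/9


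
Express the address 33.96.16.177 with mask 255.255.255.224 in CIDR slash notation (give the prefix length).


Binary: 11111111.11111111.11111111.11100000
Count leading 1s
Prefix: /27


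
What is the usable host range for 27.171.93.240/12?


Network: 27.160.0.0
Broadcast: 27.175.255.255
First usable = network + 1
Last usable = broadcast - 1
Range: 27.160.0.1 to 27.175.255.254


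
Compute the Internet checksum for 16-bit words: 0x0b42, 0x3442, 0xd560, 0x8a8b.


Sum all words (with carry folding):
+ 0x0b42 = 0x0b42
+ 0x3442 = 0x3f84
+ 0xd560 = 0x14e5
+ 0x8a8b = 0x9f70
One's complement: ~0x9f70
Checksum = 0x608f


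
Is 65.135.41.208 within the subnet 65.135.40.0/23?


Subnet network: 65.135.40.0
Test IP AND mask: 65.135.40.0
Yes, 65.135.41.208 is in 65.135.40.0/23


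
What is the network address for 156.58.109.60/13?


IP:   10011100.00111010.01101101.00111100
Mask: 11111111.11111000.00000000.00000000
AND operation:
Net:  10011100.00111000.00000000.00000000
Network: 156.56.0.0/13


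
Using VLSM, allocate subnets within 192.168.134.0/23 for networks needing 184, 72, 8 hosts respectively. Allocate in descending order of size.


184 hosts -> /24 (254 usable): 192.168.134.0/24
72 hosts -> /25 (126 usable): 192.168.135.0/25
8 hosts -> /28 (14 usable): 192.168.135.128/28
Allocation: 192.168.134.0/24 (184 hosts, 254 usable); 192.168.135.0/25 (72 hosts, 126 usable); 192.168.135.128/28 (8 hosts, 14 usable)


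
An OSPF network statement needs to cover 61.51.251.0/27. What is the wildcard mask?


Subnet mask: 255.255.255.224
Wildcard = 255.255.255.255 - subnet mask
255 - 255 = 0
255 - 255 = 0
255 - 255 = 0
255 - 224 = 31
Wildcard: 0.0.0.31


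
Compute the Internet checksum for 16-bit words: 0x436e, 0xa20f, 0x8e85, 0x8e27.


Sum all words (with carry folding):
+ 0x436e = 0x436e
+ 0xa20f = 0xe57d
+ 0x8e85 = 0x7403
+ 0x8e27 = 0x022b
One's complement: ~0x022b
Checksum = 0xfdd4


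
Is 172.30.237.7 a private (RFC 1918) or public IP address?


RFC 1918 private ranges:
  10.0.0.0/8 (10.0.0.0 - 10.255.255.255)
  172.16.0.0/12 (172.16.0.0 - 172.31.255.255)
  192.168.0.0/16 (192.168.0.0 - 192.168.255.255)
Private (in 172.16.0.0/12)


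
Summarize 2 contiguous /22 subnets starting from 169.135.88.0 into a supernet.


Original prefix: /22
Number of subnets: 2 = 2^1
New prefix = 22 - 1 = 21
Supernet: 169.135.88.0/21


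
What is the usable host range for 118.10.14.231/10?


Network: 118.0.0.0
Broadcast: 118.63.255.255
First usable = network + 1
Last usable = broadcast - 1
Range: 118.0.0.1 to 118.63.255.254


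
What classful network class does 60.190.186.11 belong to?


First octet: 60
Binary: 00111100
0xxxxxxx -> Class A (1-126)
Class A, default mask 255.0.0.0 (/8)


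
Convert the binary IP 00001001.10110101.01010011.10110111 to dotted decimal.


00001001 = 9
10110101 = 181
01010011 = 83
10110111 = 183
IP: 9.181.83.183


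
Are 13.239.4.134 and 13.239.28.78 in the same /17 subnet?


Mask: 255.255.128.0
13.239.4.134 AND mask = 13.239.0.0
13.239.28.78 AND mask = 13.239.0.0
Yes, same subnet (13.239.0.0)


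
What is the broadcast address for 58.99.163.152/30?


Network: 58.99.163.152/30
Host bits = 2
Set all host bits to 1:
Broadcast: 58.99.163.155


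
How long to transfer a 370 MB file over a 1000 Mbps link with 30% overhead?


Effective throughput = 1000 * (1 - 30/100) = 700 Mbps
File size in Mb = 370 * 8 = 2960 Mb
Time = 2960 / 700
Time = 4.2286 seconds


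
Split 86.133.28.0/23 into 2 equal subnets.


New prefix = 23 + 1 = 24
Each subnet has 256 addresses
  86.133.28.0/24
  86.133.29.0/24
Subnets: 86.133.28.0/24, 86.133.29.0/24


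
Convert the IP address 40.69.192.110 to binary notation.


40 = 00101000
69 = 01000101
192 = 11000000
110 = 01101110
Binary: 00101000.01000101.11000000.01101110


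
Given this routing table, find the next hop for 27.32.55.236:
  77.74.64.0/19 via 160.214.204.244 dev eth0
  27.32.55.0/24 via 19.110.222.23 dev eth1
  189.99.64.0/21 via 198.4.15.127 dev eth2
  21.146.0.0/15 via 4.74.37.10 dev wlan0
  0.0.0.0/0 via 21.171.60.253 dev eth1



Longest prefix match for 27.32.55.236:
  /19 77.74.64.0: no
  /24 27.32.55.0: MATCH
  /21 189.99.64.0: no
  /15 21.146.0.0: no
  /0 0.0.0.0: MATCH
Selected: next-hop 19.110.222.23 via eth1 (matched /24)


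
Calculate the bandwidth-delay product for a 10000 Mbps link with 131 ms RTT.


BDP = bandwidth * RTT
= 10000 Mbps * 131 ms
= 10000 * 1e6 * 131 / 1000 bits
= 1310000000 bits
= 163750000 bytes
= 159912.1094 KB
BDP = 1310000000 bits (163750000 bytes)


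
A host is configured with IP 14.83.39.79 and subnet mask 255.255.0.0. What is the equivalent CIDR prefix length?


Binary: 11111111.11111111.00000000.00000000
Count leading 1s
Prefix: /16


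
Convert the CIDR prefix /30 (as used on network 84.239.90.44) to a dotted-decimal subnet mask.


/30 means 30 network bits, 2 host bits
Binary: 11111111111111111111111111111100
Mask: 255.255.255.252


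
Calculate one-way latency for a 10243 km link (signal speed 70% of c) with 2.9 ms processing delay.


Speed = 0.7 * 3e5 km/s = 210000 km/s
Propagation delay = 10243 / 210000 = 0.0488 s = 48.7762 ms
Processing delay = 2.9 ms
Total one-way latency = 51.6762 ms


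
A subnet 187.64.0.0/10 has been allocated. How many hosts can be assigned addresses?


Host bits = 32 - 10 = 22
Total addresses = 2^22 = 4194304
Usable = total - 2 (network and broadcast)
Usable hosts: 4194302


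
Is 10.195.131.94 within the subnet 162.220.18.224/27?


Subnet network: 162.220.18.224
Test IP AND mask: 10.195.131.64
No, 10.195.131.94 is not in 162.220.18.224/27


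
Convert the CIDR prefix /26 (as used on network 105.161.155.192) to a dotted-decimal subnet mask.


/26 means 26 network bits, 6 host bits
Binary: 11111111111111111111111111000000
Mask: 255.255.255.192


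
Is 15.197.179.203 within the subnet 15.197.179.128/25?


Subnet network: 15.197.179.128
Test IP AND mask: 15.197.179.128
Yes, 15.197.179.203 is in 15.197.179.128/25


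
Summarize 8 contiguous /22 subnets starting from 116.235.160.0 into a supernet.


Original prefix: /22
Number of subnets: 8 = 2^3
New prefix = 22 - 3 = 19
Supernet: 116.235.160.0/19


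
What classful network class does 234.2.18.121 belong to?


First octet: 234
Binary: 11101010
1110xxxx -> Class D (224-239)
Class D (multicast), default mask N/A


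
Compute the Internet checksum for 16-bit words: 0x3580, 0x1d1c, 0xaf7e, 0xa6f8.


Sum all words (with carry folding):
+ 0x3580 = 0x3580
+ 0x1d1c = 0x529c
+ 0xaf7e = 0x021b
+ 0xa6f8 = 0xa913
One's complement: ~0xa913
Checksum = 0x56ec


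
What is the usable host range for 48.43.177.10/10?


Network: 48.0.0.0
Broadcast: 48.63.255.255
First usable = network + 1
Last usable = broadcast - 1
Range: 48.0.0.1 to 48.63.255.254


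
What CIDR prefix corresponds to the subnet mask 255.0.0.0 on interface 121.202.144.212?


Binary: 11111111.00000000.00000000.00000000
Count leading 1s
Prefix: /8


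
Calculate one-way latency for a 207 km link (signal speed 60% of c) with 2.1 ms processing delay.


Speed = 0.6 * 3e5 km/s = 180000 km/s
Propagation delay = 207 / 180000 = 0.0011 s = 1.15 ms
Processing delay = 2.1 ms
Total one-way latency = 3.25 ms


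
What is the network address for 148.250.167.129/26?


IP:   10010100.11111010.10100111.10000001
Mask: 11111111.11111111.11111111.11000000
AND operation:
Net:  10010100.11111010.10100111.10000000
Network: 148.250.167.128/26


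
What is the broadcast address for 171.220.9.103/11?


Network: 171.192.0.0/11
Host bits = 21
Set all host bits to 1:
Broadcast: 171.223.255.255


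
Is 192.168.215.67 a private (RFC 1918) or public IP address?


RFC 1918 private ranges:
  10.0.0.0/8 (10.0.0.0 - 10.255.255.255)
  172.16.0.0/12 (172.16.0.0 - 172.31.255.255)
  192.168.0.0/16 (192.168.0.0 - 192.168.255.255)
Private (in 192.168.0.0/16)


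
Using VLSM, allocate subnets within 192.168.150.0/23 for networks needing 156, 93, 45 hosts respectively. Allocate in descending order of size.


156 hosts -> /24 (254 usable): 192.168.150.0/24
93 hosts -> /25 (126 usable): 192.168.151.0/25
45 hosts -> /26 (62 usable): 192.168.151.128/26
Allocation: 192.168.150.0/24 (156 hosts, 254 usable); 192.168.151.0/25 (93 hosts, 126 usable); 192.168.151.128/26 (45 hosts, 62 usable)


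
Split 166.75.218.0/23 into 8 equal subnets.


New prefix = 23 + 3 = 26
Each subnet has 64 addresses
  166.75.218.0/26
  166.75.218.64/26
  166.75.218.128/26
  166.75.218.192/26
  166.75.219.0/26
  166.75.219.64/26
  166.75.219.128/26
  166.75.219.192/26
Subnets: 166.75.218.0/26, 166.75.218.64/26, 166.75.218.128/26, 166.75.218.192/26, 166.75.219.0/26, 166.75.219.64/26, 166.75.219.128/26, 166.75.219.192/26


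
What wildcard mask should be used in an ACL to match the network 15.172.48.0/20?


Subnet mask: 255.255.240.0
Wildcard = 255.255.255.255 - subnet mask
255 - 255 = 0
255 - 255 = 0
255 - 240 = 15
255 - 0 = 255
Wildcard: 0.0.15.255


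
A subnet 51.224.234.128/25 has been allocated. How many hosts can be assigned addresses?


Host bits = 32 - 25 = 7
Total addresses = 2^7 = 128
Usable = total - 2 (network and broadcast)
Usable hosts: 126


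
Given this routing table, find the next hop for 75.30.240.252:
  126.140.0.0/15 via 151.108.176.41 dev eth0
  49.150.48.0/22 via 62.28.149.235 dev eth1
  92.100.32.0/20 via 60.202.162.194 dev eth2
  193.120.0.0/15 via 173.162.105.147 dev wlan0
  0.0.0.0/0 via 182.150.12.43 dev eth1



Longest prefix match for 75.30.240.252:
  /15 126.140.0.0: no
  /22 49.150.48.0: no
  /20 92.100.32.0: no
  /15 193.120.0.0: no
  /0 0.0.0.0: MATCH
Selected: next-hop 182.150.12.43 via eth1 (matched /0)


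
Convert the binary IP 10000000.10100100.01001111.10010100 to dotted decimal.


10000000 = 128
10100100 = 164
01001111 = 79
10010100 = 148
IP: 128.164.79.148


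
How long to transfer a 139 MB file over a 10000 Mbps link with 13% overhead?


Effective throughput = 10000 * (1 - 13/100) = 8700 Mbps
File size in Mb = 139 * 8 = 1112 Mb
Time = 1112 / 8700
Time = 0.1278 seconds


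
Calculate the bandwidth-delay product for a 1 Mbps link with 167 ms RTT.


BDP = bandwidth * RTT
= 1 Mbps * 167 ms
= 1 * 1e6 * 167 / 1000 bits
= 167000 bits
= 20875 bytes
= 20.3857 KB
BDP = 167000 bits (20875 bytes)


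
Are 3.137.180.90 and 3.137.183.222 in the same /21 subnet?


Mask: 255.255.248.0
3.137.180.90 AND mask = 3.137.176.0
3.137.183.222 AND mask = 3.137.176.0
Yes, same subnet (3.137.176.0)


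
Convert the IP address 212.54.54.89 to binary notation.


212 = 11010100
54 = 00110110
54 = 00110110
89 = 01011001
Binary: 11010100.00110110.00110110.01011001


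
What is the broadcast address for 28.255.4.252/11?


Network: 28.224.0.0/11
Host bits = 21
Set all host bits to 1:
Broadcast: 28.255.255.255


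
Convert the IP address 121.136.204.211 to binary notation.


121 = 01111001
136 = 10001000
204 = 11001100
211 = 11010011
Binary: 01111001.10001000.11001100.11010011


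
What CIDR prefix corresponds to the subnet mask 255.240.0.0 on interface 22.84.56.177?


Binary: 11111111.11110000.00000000.00000000
Count leading 1s
Prefix: /12


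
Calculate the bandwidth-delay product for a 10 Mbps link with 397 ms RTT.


BDP = bandwidth * RTT
= 10 Mbps * 397 ms
= 10 * 1e6 * 397 / 1000 bits
= 3970000 bits
= 496250 bytes
= 484.6191 KB
BDP = 3970000 bits (496250 bytes)


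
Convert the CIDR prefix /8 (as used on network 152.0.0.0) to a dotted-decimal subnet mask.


/8 means 8 network bits, 24 host bits
Binary: 11111111000000000000000000000000
Mask: 255.0.0.0


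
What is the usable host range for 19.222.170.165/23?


Network: 19.222.170.0
Broadcast: 19.222.171.255
First usable = network + 1
Last usable = broadcast - 1
Range: 19.222.170.1 to 19.222.171.254


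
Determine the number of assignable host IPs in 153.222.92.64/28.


Host bits = 32 - 28 = 4
Total addresses = 2^4 = 16
Usable = total - 2 (network and broadcast)
Usable hosts: 14


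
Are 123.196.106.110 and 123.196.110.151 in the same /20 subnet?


Mask: 255.255.240.0
123.196.106.110 AND mask = 123.196.96.0
123.196.110.151 AND mask = 123.196.96.0
Yes, same subnet (123.196.96.0)


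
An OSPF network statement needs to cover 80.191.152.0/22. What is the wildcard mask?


Subnet mask: 255.255.252.0
Wildcard = 255.255.255.255 - subnet mask
255 - 255 = 0
255 - 255 = 0
255 - 252 = 3
255 - 0 = 255
Wildcard: 0.0.3.255


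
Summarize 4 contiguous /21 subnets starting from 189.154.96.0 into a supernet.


Original prefix: /21
Number of subnets: 4 = 2^2
New prefix = 21 - 2 = 19
Supernet: 189.154.96.0/19


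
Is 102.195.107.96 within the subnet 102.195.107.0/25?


Subnet network: 102.195.107.0
Test IP AND mask: 102.195.107.0
Yes, 102.195.107.96 is in 102.195.107.0/25


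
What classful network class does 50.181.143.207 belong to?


First octet: 50
Binary: 00110010
0xxxxxxx -> Class A (1-126)
Class A, default mask 255.0.0.0 (/8)


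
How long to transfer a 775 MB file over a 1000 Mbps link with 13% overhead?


Effective throughput = 1000 * (1 - 13/100) = 870 Mbps
File size in Mb = 775 * 8 = 6200 Mb
Time = 6200 / 870
Time = 7.1264 seconds


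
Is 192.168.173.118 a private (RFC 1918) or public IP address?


RFC 1918 private ranges:
  10.0.0.0/8 (10.0.0.0 - 10.255.255.255)
  172.16.0.0/12 (172.16.0.0 - 172.31.255.255)
  192.168.0.0/16 (192.168.0.0 - 192.168.255.255)
Private (in 192.168.0.0/16)


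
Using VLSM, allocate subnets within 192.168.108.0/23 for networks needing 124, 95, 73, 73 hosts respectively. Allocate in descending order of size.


124 hosts -> /25 (126 usable): 192.168.108.0/25
95 hosts -> /25 (126 usable): 192.168.108.128/25
73 hosts -> /25 (126 usable): 192.168.109.0/25
73 hosts -> /25 (126 usable): 192.168.109.128/25
Allocation: 192.168.108.0/25 (124 hosts, 126 usable); 192.168.108.128/25 (95 hosts, 126 usable); 192.168.109.0/25 (73 hosts, 126 usable); 192.168.109.128/25 (73 hosts, 126 usable)


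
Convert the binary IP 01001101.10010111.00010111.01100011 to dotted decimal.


01001101 = 77
10010111 = 151
00010111 = 23
01100011 = 99
IP: 77.151.23.99


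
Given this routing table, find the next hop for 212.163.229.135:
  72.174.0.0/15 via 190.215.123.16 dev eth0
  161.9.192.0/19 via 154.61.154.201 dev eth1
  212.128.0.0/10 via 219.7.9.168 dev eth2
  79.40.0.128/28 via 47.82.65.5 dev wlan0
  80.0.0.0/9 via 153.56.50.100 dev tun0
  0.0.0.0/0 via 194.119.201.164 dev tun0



Longest prefix match for 212.163.229.135:
  /15 72.174.0.0: no
  /19 161.9.192.0: no
  /10 212.128.0.0: MATCH
  /28 79.40.0.128: no
  /9 80.0.0.0: no
  /0 0.0.0.0: MATCH
Selected: next-hop 219.7.9.168 via eth2 (matched /10)


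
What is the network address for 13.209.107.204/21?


IP:   00001101.11010001.01101011.11001100
Mask: 11111111.11111111.11111000.00000000
AND operation:
Net:  00001101.11010001.01101000.00000000
Network: 13.209.104.0/21


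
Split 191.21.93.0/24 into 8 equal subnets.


New prefix = 24 + 3 = 27
Each subnet has 32 addresses
  191.21.93.0/27
  191.21.93.32/27
  191.21.93.64/27
  191.21.93.96/27
  191.21.93.128/27
  191.21.93.160/27
  191.21.93.192/27
  191.21.93.224/27
Subnets: 191.21.93.0/27, 191.21.93.32/27, 191.21.93.64/27, 191.21.93.96/27, 191.21.93.128/27, 191.21.93.160/27, 191.21.93.192/27, 191.21.93.224/27


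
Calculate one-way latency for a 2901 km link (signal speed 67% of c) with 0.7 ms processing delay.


Speed = 0.67 * 3e5 km/s = 201000 km/s
Propagation delay = 2901 / 201000 = 0.0144 s = 14.4328 ms
Processing delay = 0.7 ms
Total one-way latency = 15.1328 ms


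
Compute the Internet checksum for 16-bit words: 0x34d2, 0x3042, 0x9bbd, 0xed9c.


Sum all words (with carry folding):
+ 0x34d2 = 0x34d2
+ 0x3042 = 0x6514
+ 0x9bbd = 0x00d2
+ 0xed9c = 0xee6e
One's complement: ~0xee6e
Checksum = 0x1191


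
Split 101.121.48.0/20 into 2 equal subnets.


New prefix = 20 + 1 = 21
Each subnet has 2048 addresses
  101.121.48.0/21
  101.121.56.0/21
Subnets: 101.121.48.0/21, 101.121.56.0/21


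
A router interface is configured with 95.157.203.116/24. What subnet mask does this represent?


/24 means 24 network bits, 8 host bits
Binary: 11111111111111111111111100000000
Mask: 255.255.255.0


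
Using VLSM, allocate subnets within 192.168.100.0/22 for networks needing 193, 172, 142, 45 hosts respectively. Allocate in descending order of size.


193 hosts -> /24 (254 usable): 192.168.100.0/24
172 hosts -> /24 (254 usable): 192.168.101.0/24
142 hosts -> /24 (254 usable): 192.168.102.0/24
45 hosts -> /26 (62 usable): 192.168.103.0/26
Allocation: 192.168.100.0/24 (193 hosts, 254 usable); 192.168.101.0/24 (172 hosts, 254 usable); 192.168.102.0/24 (142 hosts, 254 usable); 192.168.103.0/26 (45 hosts, 62 usable)


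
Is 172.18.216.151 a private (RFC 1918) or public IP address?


RFC 1918 private ranges:
  10.0.0.0/8 (10.0.0.0 - 10.255.255.255)
  172.16.0.0/12 (172.16.0.0 - 172.31.255.255)
  192.168.0.0/16 (192.168.0.0 - 192.168.255.255)
Private (in 172.16.0.0/12)


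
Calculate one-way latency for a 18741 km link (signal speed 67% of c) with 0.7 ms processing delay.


Speed = 0.67 * 3e5 km/s = 201000 km/s
Propagation delay = 18741 / 201000 = 0.0932 s = 93.2388 ms
Processing delay = 0.7 ms
Total one-way latency = 93.9388 ms


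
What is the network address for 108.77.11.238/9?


IP:   01101100.01001101.00001011.11101110
Mask: 11111111.10000000.00000000.00000000
AND operation:
Net:  01101100.00000000.00000000.00000000
Network: 108.0.0.0/9


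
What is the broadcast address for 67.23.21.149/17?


Network: 67.23.0.0/17
Host bits = 15
Set all host bits to 1:
Broadcast: 67.23.127.255


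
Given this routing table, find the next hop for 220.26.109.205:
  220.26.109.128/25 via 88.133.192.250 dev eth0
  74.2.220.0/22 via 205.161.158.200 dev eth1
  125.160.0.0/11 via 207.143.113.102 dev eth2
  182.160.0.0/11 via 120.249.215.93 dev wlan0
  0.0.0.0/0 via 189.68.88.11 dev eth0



Longest prefix match for 220.26.109.205:
  /25 220.26.109.128: MATCH
  /22 74.2.220.0: no
  /11 125.160.0.0: no
  /11 182.160.0.0: no
  /0 0.0.0.0: MATCH
Selected: next-hop 88.133.192.250 via eth0 (matched /25)


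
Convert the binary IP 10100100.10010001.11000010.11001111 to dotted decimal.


10100100 = 164
10010001 = 145
11000010 = 194
11001111 = 207
IP: 164.145.194.207


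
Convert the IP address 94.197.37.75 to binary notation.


94 = 01011110
197 = 11000101
37 = 00100101
75 = 01001011
Binary: 01011110.11000101.00100101.01001011


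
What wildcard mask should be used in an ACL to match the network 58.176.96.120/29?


Subnet mask: 255.255.255.248
Wildcard = 255.255.255.255 - subnet mask
255 - 255 = 0
255 - 255 = 0
255 - 255 = 0
255 - 248 = 7
Wildcard: 0.0.0.7


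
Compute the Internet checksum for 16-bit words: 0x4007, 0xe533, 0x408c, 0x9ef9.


Sum all words (with carry folding):
+ 0x4007 = 0x4007
+ 0xe533 = 0x253b
+ 0x408c = 0x65c7
+ 0x9ef9 = 0x04c1
One's complement: ~0x04c1
Checksum = 0xfb3e


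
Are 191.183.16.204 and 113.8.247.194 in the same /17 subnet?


Mask: 255.255.128.0
191.183.16.204 AND mask = 191.183.0.0
113.8.247.194 AND mask = 113.8.128.0
No, different subnets (191.183.0.0 vs 113.8.128.0)


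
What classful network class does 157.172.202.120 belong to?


First octet: 157
Binary: 10011101
10xxxxxx -> Class B (128-191)
Class B, default mask 255.255.0.0 (/16)


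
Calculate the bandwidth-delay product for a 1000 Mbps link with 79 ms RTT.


BDP = bandwidth * RTT
= 1000 Mbps * 79 ms
= 1000 * 1e6 * 79 / 1000 bits
= 79000000 bits
= 9875000 bytes
= 9643.5547 KB
BDP = 79000000 bits (9875000 bytes)


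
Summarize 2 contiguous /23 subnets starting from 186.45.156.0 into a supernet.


Original prefix: /23
Number of subnets: 2 = 2^1
New prefix = 23 - 1 = 22
Supernet: 186.45.156.0/22


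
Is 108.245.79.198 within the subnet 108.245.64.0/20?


Subnet network: 108.245.64.0
Test IP AND mask: 108.245.64.0
Yes, 108.245.79.198 is in 108.245.64.0/20


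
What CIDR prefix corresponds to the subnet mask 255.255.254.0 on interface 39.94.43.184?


Binary: 11111111.11111111.11111110.00000000
Count leading 1s
Prefix: /23


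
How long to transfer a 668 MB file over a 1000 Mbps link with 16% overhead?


Effective throughput = 1000 * (1 - 16/100) = 840 Mbps
File size in Mb = 668 * 8 = 5344 Mb
Time = 5344 / 840
Time = 6.3619 seconds


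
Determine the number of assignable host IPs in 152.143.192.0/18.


Host bits = 32 - 18 = 14
Total addresses = 2^14 = 16384
Usable = total - 2 (network and broadcast)
Usable hosts: 16382


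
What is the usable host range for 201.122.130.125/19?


Network: 201.122.128.0
Broadcast: 201.122.159.255
First usable = network + 1
Last usable = broadcast - 1
Range: 201.122.128.1 to 201.122.159.254


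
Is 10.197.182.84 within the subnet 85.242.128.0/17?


Subnet network: 85.242.128.0
Test IP AND mask: 10.197.128.0
No, 10.197.182.84 is not in 85.242.128.0/17


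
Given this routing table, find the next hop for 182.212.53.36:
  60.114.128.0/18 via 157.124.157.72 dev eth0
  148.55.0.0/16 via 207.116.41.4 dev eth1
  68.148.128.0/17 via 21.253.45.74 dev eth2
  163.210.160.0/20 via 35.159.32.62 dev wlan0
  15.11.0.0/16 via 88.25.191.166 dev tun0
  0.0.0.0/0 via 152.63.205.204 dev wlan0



Longest prefix match for 182.212.53.36:
  /18 60.114.128.0: no
  /16 148.55.0.0: no
  /17 68.148.128.0: no
  /20 163.210.160.0: no
  /16 15.11.0.0: no
  /0 0.0.0.0: MATCH
Selected: next-hop 152.63.205.204 via wlan0 (matched /0)


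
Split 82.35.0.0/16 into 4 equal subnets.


New prefix = 16 + 2 = 18
Each subnet has 16384 addresses
  82.35.0.0/18
  82.35.64.0/18
  82.35.128.0/18
  82.35.192.0/18
Subnets: 82.35.0.0/18, 82.35.64.0/18, 82.35.128.0/18, 82.35.192.0/18


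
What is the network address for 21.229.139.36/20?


IP:   00010101.11100101.10001011.00100100
Mask: 11111111.11111111.11110000.00000000
AND operation:
Net:  00010101.11100101.10000000.00000000
Network: 21.229.128.0/20


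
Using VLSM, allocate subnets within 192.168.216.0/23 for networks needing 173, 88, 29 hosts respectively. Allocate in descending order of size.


173 hosts -> /24 (254 usable): 192.168.216.0/24
88 hosts -> /25 (126 usable): 192.168.217.0/25
29 hosts -> /27 (30 usable): 192.168.217.128/27
Allocation: 192.168.216.0/24 (173 hosts, 254 usable); 192.168.217.0/25 (88 hosts, 126 usable); 192.168.217.128/27 (29 hosts, 30 usable)
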